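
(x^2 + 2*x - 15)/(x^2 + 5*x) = (x - 3)/x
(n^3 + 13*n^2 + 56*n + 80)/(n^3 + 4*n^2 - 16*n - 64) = (n + 5)/(n - 4)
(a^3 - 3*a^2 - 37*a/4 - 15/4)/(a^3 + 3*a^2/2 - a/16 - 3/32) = 8*(2*a^2 - 9*a - 5)/(16*a^2 - 1)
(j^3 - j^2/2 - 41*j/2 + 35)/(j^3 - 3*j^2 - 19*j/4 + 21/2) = 2*(j^2 + 3*j - 10)/(2*j^2 + j - 6)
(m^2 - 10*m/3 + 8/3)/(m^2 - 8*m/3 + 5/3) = (3*m^2 - 10*m + 8)/(3*m^2 - 8*m + 5)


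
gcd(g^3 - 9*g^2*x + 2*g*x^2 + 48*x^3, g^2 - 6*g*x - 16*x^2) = -g^2 + 6*g*x + 16*x^2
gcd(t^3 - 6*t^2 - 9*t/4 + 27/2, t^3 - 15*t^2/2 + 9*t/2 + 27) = t^2 - 9*t/2 - 9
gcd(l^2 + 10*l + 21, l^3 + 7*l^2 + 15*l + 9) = l + 3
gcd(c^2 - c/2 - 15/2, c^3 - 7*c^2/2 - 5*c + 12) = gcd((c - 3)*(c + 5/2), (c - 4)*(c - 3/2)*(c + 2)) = 1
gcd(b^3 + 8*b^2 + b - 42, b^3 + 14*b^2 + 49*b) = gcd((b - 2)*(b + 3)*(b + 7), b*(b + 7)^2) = b + 7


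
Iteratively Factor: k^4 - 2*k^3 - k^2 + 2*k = (k)*(k^3 - 2*k^2 - k + 2) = k*(k + 1)*(k^2 - 3*k + 2) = k*(k - 2)*(k + 1)*(k - 1)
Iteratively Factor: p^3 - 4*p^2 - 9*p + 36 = (p - 4)*(p^2 - 9) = (p - 4)*(p - 3)*(p + 3)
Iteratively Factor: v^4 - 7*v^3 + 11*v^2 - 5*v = (v - 5)*(v^3 - 2*v^2 + v) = v*(v - 5)*(v^2 - 2*v + 1) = v*(v - 5)*(v - 1)*(v - 1)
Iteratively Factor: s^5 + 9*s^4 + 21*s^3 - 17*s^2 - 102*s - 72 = (s - 2)*(s^4 + 11*s^3 + 43*s^2 + 69*s + 36) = (s - 2)*(s + 4)*(s^3 + 7*s^2 + 15*s + 9) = (s - 2)*(s + 3)*(s + 4)*(s^2 + 4*s + 3) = (s - 2)*(s + 3)^2*(s + 4)*(s + 1)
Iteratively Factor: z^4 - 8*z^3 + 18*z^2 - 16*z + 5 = (z - 1)*(z^3 - 7*z^2 + 11*z - 5) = (z - 1)^2*(z^2 - 6*z + 5) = (z - 1)^3*(z - 5)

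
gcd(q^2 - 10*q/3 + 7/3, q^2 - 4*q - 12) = 1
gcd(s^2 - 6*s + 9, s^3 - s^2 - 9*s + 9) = s - 3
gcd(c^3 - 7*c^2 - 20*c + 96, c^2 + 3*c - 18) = c - 3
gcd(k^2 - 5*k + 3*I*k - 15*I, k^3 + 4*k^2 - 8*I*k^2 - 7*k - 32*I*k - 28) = 1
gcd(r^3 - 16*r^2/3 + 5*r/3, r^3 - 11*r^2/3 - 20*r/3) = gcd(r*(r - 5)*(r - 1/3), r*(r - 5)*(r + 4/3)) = r^2 - 5*r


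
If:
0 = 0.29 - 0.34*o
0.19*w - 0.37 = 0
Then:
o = 0.85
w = 1.95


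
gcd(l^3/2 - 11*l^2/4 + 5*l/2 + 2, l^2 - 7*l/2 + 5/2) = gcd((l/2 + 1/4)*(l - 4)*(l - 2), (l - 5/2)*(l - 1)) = 1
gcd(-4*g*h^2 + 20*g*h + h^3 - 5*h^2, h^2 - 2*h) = h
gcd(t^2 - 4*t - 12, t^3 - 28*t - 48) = t^2 - 4*t - 12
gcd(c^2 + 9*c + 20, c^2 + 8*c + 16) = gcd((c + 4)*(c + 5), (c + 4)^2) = c + 4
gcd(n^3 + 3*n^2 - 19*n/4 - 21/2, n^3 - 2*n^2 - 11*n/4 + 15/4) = n + 3/2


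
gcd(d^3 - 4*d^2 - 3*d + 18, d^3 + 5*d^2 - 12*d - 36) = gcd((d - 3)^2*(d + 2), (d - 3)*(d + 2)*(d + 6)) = d^2 - d - 6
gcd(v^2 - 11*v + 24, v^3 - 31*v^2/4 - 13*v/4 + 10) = v - 8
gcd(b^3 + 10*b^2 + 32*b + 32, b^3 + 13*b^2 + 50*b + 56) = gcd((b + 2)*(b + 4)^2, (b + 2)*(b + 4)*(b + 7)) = b^2 + 6*b + 8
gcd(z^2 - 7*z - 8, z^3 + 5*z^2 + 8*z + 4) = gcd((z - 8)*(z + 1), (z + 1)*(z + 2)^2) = z + 1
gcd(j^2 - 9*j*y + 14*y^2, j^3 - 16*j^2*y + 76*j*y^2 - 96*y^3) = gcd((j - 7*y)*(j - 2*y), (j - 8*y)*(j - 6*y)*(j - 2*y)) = -j + 2*y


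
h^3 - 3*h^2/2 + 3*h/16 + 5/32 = (h - 5/4)*(h - 1/2)*(h + 1/4)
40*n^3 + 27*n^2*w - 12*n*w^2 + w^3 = (-8*n + w)*(-5*n + w)*(n + w)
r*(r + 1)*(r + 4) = r^3 + 5*r^2 + 4*r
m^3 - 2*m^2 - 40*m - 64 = (m - 8)*(m + 2)*(m + 4)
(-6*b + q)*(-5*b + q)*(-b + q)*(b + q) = -30*b^4 + 11*b^3*q + 29*b^2*q^2 - 11*b*q^3 + q^4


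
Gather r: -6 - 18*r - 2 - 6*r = -24*r - 8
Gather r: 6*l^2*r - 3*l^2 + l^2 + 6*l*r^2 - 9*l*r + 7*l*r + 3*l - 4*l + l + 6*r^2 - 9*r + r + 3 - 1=-2*l^2 + r^2*(6*l + 6) + r*(6*l^2 - 2*l - 8) + 2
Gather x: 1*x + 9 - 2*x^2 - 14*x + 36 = -2*x^2 - 13*x + 45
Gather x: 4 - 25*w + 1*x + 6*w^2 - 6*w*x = 6*w^2 - 25*w + x*(1 - 6*w) + 4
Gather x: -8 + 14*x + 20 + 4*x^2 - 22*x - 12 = 4*x^2 - 8*x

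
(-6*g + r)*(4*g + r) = -24*g^2 - 2*g*r + r^2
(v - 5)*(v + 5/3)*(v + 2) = v^3 - 4*v^2/3 - 15*v - 50/3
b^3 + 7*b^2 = b^2*(b + 7)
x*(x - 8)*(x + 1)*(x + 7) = x^4 - 57*x^2 - 56*x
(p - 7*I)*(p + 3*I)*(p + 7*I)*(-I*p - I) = -I*p^4 + 3*p^3 - I*p^3 + 3*p^2 - 49*I*p^2 + 147*p - 49*I*p + 147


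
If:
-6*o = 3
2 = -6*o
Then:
No Solution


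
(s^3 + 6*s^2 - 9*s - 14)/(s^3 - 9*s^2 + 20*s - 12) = (s^2 + 8*s + 7)/(s^2 - 7*s + 6)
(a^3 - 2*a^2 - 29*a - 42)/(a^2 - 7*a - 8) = (-a^3 + 2*a^2 + 29*a + 42)/(-a^2 + 7*a + 8)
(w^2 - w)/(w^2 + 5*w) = (w - 1)/(w + 5)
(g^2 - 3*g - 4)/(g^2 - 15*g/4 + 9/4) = 4*(g^2 - 3*g - 4)/(4*g^2 - 15*g + 9)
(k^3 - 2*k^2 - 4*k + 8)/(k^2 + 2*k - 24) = (k^3 - 2*k^2 - 4*k + 8)/(k^2 + 2*k - 24)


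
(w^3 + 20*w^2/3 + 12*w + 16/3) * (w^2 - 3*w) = w^5 + 11*w^4/3 - 8*w^3 - 92*w^2/3 - 16*w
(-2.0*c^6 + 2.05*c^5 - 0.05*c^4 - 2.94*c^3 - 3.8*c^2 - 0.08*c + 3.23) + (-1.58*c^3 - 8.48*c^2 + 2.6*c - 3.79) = -2.0*c^6 + 2.05*c^5 - 0.05*c^4 - 4.52*c^3 - 12.28*c^2 + 2.52*c - 0.56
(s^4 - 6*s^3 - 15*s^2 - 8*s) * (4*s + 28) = 4*s^5 + 4*s^4 - 228*s^3 - 452*s^2 - 224*s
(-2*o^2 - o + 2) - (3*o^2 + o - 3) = -5*o^2 - 2*o + 5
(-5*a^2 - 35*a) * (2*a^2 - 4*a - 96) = -10*a^4 - 50*a^3 + 620*a^2 + 3360*a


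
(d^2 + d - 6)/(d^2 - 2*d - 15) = (d - 2)/(d - 5)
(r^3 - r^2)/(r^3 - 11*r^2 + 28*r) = r*(r - 1)/(r^2 - 11*r + 28)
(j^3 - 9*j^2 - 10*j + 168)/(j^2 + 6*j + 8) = (j^2 - 13*j + 42)/(j + 2)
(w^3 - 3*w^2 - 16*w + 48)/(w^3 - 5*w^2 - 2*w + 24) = (w + 4)/(w + 2)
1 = 1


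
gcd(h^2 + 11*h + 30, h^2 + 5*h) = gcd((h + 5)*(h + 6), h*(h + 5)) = h + 5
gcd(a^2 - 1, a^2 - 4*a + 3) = a - 1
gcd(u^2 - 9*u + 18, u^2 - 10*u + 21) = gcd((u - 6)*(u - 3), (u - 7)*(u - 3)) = u - 3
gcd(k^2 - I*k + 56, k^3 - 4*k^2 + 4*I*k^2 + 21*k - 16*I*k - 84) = k + 7*I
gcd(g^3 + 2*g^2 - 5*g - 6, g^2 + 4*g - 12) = g - 2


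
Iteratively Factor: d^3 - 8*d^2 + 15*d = (d)*(d^2 - 8*d + 15) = d*(d - 5)*(d - 3)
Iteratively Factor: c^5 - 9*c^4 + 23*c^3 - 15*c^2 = (c - 5)*(c^4 - 4*c^3 + 3*c^2) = c*(c - 5)*(c^3 - 4*c^2 + 3*c) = c*(c - 5)*(c - 1)*(c^2 - 3*c) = c^2*(c - 5)*(c - 1)*(c - 3)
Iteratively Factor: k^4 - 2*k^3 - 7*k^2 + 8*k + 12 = (k + 1)*(k^3 - 3*k^2 - 4*k + 12) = (k - 3)*(k + 1)*(k^2 - 4) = (k - 3)*(k + 1)*(k + 2)*(k - 2)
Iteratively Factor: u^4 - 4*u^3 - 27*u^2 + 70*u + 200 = (u - 5)*(u^3 + u^2 - 22*u - 40) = (u - 5)^2*(u^2 + 6*u + 8) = (u - 5)^2*(u + 4)*(u + 2)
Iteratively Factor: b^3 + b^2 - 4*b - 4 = (b + 1)*(b^2 - 4) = (b - 2)*(b + 1)*(b + 2)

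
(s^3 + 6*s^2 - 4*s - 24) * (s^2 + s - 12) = s^5 + 7*s^4 - 10*s^3 - 100*s^2 + 24*s + 288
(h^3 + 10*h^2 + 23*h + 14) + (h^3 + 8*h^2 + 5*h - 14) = 2*h^3 + 18*h^2 + 28*h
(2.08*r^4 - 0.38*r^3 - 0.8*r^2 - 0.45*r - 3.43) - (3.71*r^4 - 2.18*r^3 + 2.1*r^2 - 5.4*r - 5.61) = -1.63*r^4 + 1.8*r^3 - 2.9*r^2 + 4.95*r + 2.18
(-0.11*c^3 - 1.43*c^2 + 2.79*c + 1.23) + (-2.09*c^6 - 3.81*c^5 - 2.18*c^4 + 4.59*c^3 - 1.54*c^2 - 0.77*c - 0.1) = -2.09*c^6 - 3.81*c^5 - 2.18*c^4 + 4.48*c^3 - 2.97*c^2 + 2.02*c + 1.13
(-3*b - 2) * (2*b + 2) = -6*b^2 - 10*b - 4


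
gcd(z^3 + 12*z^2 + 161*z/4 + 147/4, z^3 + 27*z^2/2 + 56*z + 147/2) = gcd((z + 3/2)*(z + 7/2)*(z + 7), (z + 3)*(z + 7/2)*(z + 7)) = z^2 + 21*z/2 + 49/2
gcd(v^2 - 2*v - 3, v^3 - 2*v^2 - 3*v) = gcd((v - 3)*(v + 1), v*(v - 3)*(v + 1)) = v^2 - 2*v - 3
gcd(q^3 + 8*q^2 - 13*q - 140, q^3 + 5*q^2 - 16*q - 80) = q^2 + q - 20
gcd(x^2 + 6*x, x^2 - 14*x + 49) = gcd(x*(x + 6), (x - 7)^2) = 1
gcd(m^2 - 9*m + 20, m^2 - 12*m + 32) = m - 4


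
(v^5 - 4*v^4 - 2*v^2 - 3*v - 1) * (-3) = -3*v^5 + 12*v^4 + 6*v^2 + 9*v + 3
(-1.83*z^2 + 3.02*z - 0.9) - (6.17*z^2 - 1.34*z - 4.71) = -8.0*z^2 + 4.36*z + 3.81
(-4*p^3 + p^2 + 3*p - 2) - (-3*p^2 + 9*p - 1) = -4*p^3 + 4*p^2 - 6*p - 1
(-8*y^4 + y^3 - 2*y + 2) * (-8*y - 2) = 64*y^5 + 8*y^4 - 2*y^3 + 16*y^2 - 12*y - 4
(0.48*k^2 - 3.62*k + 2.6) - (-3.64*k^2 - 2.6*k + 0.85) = 4.12*k^2 - 1.02*k + 1.75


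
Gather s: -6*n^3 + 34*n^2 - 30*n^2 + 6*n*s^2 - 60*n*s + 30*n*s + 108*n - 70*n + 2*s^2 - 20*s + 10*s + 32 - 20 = -6*n^3 + 4*n^2 + 38*n + s^2*(6*n + 2) + s*(-30*n - 10) + 12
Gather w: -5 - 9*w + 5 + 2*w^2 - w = 2*w^2 - 10*w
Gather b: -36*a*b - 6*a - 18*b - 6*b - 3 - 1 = -6*a + b*(-36*a - 24) - 4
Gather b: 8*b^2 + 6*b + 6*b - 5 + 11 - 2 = 8*b^2 + 12*b + 4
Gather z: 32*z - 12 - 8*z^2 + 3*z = -8*z^2 + 35*z - 12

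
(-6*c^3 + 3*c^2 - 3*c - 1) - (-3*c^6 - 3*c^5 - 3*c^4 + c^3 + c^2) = 3*c^6 + 3*c^5 + 3*c^4 - 7*c^3 + 2*c^2 - 3*c - 1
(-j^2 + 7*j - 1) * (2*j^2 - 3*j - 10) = -2*j^4 + 17*j^3 - 13*j^2 - 67*j + 10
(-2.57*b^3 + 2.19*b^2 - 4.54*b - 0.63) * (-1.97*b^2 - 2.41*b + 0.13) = 5.0629*b^5 + 1.8794*b^4 + 3.3318*b^3 + 12.4672*b^2 + 0.9281*b - 0.0819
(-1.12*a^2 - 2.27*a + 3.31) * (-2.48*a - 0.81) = 2.7776*a^3 + 6.5368*a^2 - 6.3701*a - 2.6811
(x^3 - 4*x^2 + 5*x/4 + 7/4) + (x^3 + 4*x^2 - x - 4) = 2*x^3 + x/4 - 9/4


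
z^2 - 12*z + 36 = (z - 6)^2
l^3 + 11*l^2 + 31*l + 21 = (l + 1)*(l + 3)*(l + 7)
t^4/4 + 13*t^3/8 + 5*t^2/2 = t^2*(t/4 + 1)*(t + 5/2)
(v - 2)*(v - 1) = v^2 - 3*v + 2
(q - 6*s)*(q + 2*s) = q^2 - 4*q*s - 12*s^2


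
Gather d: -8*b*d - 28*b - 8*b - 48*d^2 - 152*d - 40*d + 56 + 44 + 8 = -36*b - 48*d^2 + d*(-8*b - 192) + 108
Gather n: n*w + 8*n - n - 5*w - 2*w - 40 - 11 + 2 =n*(w + 7) - 7*w - 49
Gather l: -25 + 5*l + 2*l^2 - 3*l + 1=2*l^2 + 2*l - 24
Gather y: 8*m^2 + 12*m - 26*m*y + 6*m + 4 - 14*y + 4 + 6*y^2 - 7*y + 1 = 8*m^2 + 18*m + 6*y^2 + y*(-26*m - 21) + 9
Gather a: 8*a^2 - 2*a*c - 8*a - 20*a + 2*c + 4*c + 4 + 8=8*a^2 + a*(-2*c - 28) + 6*c + 12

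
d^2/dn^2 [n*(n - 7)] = 2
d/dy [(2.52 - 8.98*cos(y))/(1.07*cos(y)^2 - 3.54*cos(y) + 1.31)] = (-9.6086*cos(y)^2 + 5.3928*cos(y) + 2.843)*sin(y)/(1.1449*cos(y)^4 - 7.5756*cos(y)^3 + 15.335*cos(y)^2 - 9.2748*cos(y) + 1.7161)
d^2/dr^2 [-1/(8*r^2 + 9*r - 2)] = 2*(64*r^2 + 72*r - (16*r + 9)^2 - 16)/(8*r^2 + 9*r - 2)^3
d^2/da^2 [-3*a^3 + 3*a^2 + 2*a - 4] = 6 - 18*a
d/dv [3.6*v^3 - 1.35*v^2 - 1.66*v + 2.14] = 10.8*v^2 - 2.7*v - 1.66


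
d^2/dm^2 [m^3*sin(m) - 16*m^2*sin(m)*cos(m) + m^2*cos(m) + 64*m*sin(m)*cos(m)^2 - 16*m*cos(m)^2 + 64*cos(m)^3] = -m^3*sin(m) + 32*m^2*sin(2*m) + 5*m^2*cos(m) - 14*m*sin(m) - 144*m*sin(3*m) - 32*m*cos(2*m) + 16*sin(2*m) - 14*cos(m) - 48*cos(3*m)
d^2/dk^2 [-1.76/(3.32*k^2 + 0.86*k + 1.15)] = (38.798848*k^2 + 10.050304*k - 1.76*(6.64*k + 0.86)*(13.28*k + 1.72) + 13.43936)/(3.32*k^2 + 0.86*k + 1.15)^3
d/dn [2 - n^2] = -2*n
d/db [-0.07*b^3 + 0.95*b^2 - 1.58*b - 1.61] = -0.21*b^2 + 1.9*b - 1.58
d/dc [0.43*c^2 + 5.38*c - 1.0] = 0.86*c + 5.38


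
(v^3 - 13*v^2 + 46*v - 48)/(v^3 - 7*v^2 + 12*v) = (v^2 - 10*v + 16)/(v*(v - 4))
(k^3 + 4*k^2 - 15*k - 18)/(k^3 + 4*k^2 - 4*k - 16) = (k^3 + 4*k^2 - 15*k - 18)/(k^3 + 4*k^2 - 4*k - 16)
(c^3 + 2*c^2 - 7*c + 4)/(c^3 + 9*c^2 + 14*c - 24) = (c - 1)/(c + 6)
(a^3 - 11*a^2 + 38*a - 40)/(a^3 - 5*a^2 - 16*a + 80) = (a - 2)/(a + 4)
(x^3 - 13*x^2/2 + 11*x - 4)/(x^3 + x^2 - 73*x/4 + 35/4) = 2*(x^2 - 6*x + 8)/(2*x^2 + 3*x - 35)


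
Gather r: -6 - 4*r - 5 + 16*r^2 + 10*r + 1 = 16*r^2 + 6*r - 10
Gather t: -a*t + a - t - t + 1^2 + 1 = a + t*(-a - 2) + 2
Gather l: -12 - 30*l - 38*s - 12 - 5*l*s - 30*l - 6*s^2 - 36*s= l*(-5*s - 60) - 6*s^2 - 74*s - 24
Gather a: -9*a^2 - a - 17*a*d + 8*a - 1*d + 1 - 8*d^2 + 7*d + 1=-9*a^2 + a*(7 - 17*d) - 8*d^2 + 6*d + 2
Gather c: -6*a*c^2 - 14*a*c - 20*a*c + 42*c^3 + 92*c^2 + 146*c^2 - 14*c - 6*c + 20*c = -34*a*c + 42*c^3 + c^2*(238 - 6*a)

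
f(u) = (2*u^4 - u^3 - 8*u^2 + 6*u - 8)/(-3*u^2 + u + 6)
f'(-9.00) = 12.14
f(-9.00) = -53.42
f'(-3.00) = 4.87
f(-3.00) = -3.79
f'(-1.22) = 1782.20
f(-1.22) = -66.65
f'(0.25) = 0.22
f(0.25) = -1.16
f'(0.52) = -0.81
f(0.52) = -1.23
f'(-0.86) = 16.78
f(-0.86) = -5.94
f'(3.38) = -4.64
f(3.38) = -5.76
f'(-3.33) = 5.08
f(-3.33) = -5.43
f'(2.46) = -4.53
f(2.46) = -1.72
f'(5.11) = -6.73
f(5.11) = -15.53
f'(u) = (6*u - 1)*(2*u^4 - u^3 - 8*u^2 + 6*u - 8)/(-3*u^2 + u + 6)^2 + (8*u^3 - 3*u^2 - 16*u + 6)/(-3*u^2 + u + 6) = (-12*u^5 + 9*u^4 + 46*u^3 - 8*u^2 - 144*u + 44)/(9*u^4 - 6*u^3 - 35*u^2 + 12*u + 36)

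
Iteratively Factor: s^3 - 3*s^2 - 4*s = (s - 4)*(s^2 + s) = (s - 4)*(s + 1)*(s)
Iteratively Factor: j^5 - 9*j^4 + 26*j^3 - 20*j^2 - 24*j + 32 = (j - 2)*(j^4 - 7*j^3 + 12*j^2 + 4*j - 16) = (j - 2)^2*(j^3 - 5*j^2 + 2*j + 8) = (j - 2)^2*(j + 1)*(j^2 - 6*j + 8) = (j - 2)^3*(j + 1)*(j - 4)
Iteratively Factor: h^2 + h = (h)*(h + 1)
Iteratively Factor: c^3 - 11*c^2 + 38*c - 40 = (c - 2)*(c^2 - 9*c + 20) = (c - 4)*(c - 2)*(c - 5)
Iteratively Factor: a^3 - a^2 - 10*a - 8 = (a + 1)*(a^2 - 2*a - 8) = (a + 1)*(a + 2)*(a - 4)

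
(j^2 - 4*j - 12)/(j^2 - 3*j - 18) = (j + 2)/(j + 3)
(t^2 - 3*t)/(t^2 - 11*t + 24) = t/(t - 8)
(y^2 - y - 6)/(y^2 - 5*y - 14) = (y - 3)/(y - 7)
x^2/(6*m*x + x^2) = x/(6*m + x)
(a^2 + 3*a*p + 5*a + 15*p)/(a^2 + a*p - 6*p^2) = (-a - 5)/(-a + 2*p)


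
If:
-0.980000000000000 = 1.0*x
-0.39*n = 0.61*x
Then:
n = 1.53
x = -0.98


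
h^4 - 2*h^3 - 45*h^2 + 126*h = h*(h - 6)*(h - 3)*(h + 7)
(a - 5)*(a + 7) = a^2 + 2*a - 35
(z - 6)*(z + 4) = z^2 - 2*z - 24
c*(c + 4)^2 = c^3 + 8*c^2 + 16*c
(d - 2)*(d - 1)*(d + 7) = d^3 + 4*d^2 - 19*d + 14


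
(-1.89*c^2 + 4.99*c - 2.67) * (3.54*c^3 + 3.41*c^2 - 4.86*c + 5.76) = -6.6906*c^5 + 11.2197*c^4 + 16.7495*c^3 - 44.2425*c^2 + 41.7186*c - 15.3792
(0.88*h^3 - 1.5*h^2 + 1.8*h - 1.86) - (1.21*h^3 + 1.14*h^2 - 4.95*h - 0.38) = -0.33*h^3 - 2.64*h^2 + 6.75*h - 1.48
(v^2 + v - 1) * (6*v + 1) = 6*v^3 + 7*v^2 - 5*v - 1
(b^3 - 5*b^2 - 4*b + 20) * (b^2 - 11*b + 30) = b^5 - 16*b^4 + 81*b^3 - 86*b^2 - 340*b + 600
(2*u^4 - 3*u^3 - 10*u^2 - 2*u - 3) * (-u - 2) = -2*u^5 - u^4 + 16*u^3 + 22*u^2 + 7*u + 6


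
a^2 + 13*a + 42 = (a + 6)*(a + 7)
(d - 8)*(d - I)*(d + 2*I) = d^3 - 8*d^2 + I*d^2 + 2*d - 8*I*d - 16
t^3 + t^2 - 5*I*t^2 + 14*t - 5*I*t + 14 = (t + 1)*(t - 7*I)*(t + 2*I)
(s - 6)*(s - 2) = s^2 - 8*s + 12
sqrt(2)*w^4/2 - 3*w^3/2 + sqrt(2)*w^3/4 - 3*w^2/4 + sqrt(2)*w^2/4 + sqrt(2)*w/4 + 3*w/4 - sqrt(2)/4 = (w - 1/2)*(w - sqrt(2))*(w - sqrt(2)/2)*(sqrt(2)*w/2 + sqrt(2)/2)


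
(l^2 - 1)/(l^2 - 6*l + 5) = (l + 1)/(l - 5)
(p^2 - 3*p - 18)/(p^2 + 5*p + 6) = (p - 6)/(p + 2)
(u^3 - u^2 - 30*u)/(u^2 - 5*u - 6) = u*(u + 5)/(u + 1)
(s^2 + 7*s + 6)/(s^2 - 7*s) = (s^2 + 7*s + 6)/(s*(s - 7))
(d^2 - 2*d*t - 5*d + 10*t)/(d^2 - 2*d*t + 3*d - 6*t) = (d - 5)/(d + 3)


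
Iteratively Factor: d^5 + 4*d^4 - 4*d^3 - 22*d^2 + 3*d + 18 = (d - 1)*(d^4 + 5*d^3 + d^2 - 21*d - 18) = (d - 1)*(d + 3)*(d^3 + 2*d^2 - 5*d - 6) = (d - 1)*(d + 3)^2*(d^2 - d - 2) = (d - 2)*(d - 1)*(d + 3)^2*(d + 1)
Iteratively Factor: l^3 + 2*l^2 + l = (l + 1)*(l^2 + l) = (l + 1)^2*(l)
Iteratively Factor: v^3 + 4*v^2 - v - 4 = (v + 4)*(v^2 - 1) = (v + 1)*(v + 4)*(v - 1)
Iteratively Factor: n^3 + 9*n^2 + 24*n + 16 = (n + 1)*(n^2 + 8*n + 16) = (n + 1)*(n + 4)*(n + 4)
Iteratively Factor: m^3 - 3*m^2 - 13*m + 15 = (m - 1)*(m^2 - 2*m - 15) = (m - 5)*(m - 1)*(m + 3)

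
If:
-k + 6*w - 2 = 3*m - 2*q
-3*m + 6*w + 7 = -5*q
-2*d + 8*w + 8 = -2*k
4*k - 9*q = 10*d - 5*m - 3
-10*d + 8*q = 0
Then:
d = -212/335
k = -444/67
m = 674/335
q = -53/67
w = 167/335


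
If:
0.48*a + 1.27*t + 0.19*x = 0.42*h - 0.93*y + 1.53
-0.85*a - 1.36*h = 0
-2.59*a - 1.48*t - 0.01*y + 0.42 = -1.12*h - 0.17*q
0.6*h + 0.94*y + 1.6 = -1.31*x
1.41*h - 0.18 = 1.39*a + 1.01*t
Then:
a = 0.385453679515236*y - 0.965692147772043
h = 0.603557592357527 - 0.240908549697022*y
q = -0.0277183421392681*y - 3.80531489635054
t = 1.99339434715569 - 0.866793732276217*y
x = -0.607217458154035*y - 1.497812637721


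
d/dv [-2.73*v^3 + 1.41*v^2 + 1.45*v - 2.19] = -8.19*v^2 + 2.82*v + 1.45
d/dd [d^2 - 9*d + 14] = 2*d - 9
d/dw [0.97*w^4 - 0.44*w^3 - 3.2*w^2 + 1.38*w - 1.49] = 3.88*w^3 - 1.32*w^2 - 6.4*w + 1.38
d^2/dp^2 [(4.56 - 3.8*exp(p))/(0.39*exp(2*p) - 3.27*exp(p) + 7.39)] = (-0.57798*exp(4*p) - 2.071836*exp(3*p) + 48.265776*exp(2*p) - 95.6380199999999*exp(p) - 97.332212)*exp(p)/(0.059319*exp(6*p) - 1.492101*exp(5*p) + 15.88275*exp(4*p) - 91.512585*exp(3*p) + 300.95775*exp(2*p) - 535.744701*exp(p) + 403.583419)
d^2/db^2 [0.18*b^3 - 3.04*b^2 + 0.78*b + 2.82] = 1.08*b - 6.08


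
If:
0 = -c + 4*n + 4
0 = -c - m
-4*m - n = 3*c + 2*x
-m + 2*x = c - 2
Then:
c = -4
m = 4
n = -2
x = -1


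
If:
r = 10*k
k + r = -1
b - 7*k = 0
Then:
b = -7/11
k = -1/11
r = -10/11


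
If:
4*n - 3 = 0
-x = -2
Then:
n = 3/4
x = 2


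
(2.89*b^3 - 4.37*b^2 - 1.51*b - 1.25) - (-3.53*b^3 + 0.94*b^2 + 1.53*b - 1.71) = 6.42*b^3 - 5.31*b^2 - 3.04*b + 0.46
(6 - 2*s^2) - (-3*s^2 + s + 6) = s^2 - s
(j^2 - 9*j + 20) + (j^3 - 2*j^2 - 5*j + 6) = j^3 - j^2 - 14*j + 26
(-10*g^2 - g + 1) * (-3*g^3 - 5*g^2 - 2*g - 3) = 30*g^5 + 53*g^4 + 22*g^3 + 27*g^2 + g - 3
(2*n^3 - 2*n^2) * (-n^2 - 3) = -2*n^5 + 2*n^4 - 6*n^3 + 6*n^2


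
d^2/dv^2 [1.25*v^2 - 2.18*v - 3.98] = 2.50000000000000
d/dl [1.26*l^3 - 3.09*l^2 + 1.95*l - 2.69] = 3.78*l^2 - 6.18*l + 1.95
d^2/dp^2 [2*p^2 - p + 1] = 4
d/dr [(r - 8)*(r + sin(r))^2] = (r + sin(r))*(r + (2*r - 16)*(cos(r) + 1) + sin(r))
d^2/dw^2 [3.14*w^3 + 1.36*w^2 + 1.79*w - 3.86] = 18.84*w + 2.72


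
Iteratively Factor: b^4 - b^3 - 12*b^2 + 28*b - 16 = (b - 2)*(b^3 + b^2 - 10*b + 8) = (b - 2)^2*(b^2 + 3*b - 4) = (b - 2)^2*(b + 4)*(b - 1)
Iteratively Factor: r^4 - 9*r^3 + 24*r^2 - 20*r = (r)*(r^3 - 9*r^2 + 24*r - 20) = r*(r - 2)*(r^2 - 7*r + 10) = r*(r - 5)*(r - 2)*(r - 2)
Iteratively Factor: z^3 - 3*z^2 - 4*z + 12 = (z - 2)*(z^2 - z - 6) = (z - 3)*(z - 2)*(z + 2)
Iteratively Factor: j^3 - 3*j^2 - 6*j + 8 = (j - 1)*(j^2 - 2*j - 8) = (j - 1)*(j + 2)*(j - 4)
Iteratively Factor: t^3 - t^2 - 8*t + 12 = (t + 3)*(t^2 - 4*t + 4) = (t - 2)*(t + 3)*(t - 2)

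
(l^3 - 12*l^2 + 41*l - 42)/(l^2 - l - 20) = (-l^3 + 12*l^2 - 41*l + 42)/(-l^2 + l + 20)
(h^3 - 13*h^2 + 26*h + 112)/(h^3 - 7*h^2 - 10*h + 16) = (h - 7)/(h - 1)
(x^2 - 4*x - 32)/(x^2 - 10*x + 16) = (x + 4)/(x - 2)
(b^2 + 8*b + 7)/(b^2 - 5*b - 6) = (b + 7)/(b - 6)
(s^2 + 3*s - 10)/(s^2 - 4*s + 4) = (s + 5)/(s - 2)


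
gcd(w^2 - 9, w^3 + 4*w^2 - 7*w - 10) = 1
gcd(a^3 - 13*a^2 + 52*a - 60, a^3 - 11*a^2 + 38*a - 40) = a^2 - 7*a + 10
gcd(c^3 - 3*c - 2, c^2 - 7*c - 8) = c + 1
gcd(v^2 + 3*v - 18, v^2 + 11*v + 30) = v + 6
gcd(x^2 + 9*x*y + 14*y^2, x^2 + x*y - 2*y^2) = x + 2*y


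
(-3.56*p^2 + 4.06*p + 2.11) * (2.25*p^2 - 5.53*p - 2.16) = -8.01*p^4 + 28.8218*p^3 - 10.0147*p^2 - 20.4379*p - 4.5576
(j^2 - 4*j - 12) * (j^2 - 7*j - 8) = j^4 - 11*j^3 + 8*j^2 + 116*j + 96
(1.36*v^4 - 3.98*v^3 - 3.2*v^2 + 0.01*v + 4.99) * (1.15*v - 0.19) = 1.564*v^5 - 4.8354*v^4 - 2.9238*v^3 + 0.6195*v^2 + 5.7366*v - 0.9481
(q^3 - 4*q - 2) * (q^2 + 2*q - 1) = q^5 + 2*q^4 - 5*q^3 - 10*q^2 + 2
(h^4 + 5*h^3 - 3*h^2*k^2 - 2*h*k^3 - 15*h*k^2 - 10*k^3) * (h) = h^5 + 5*h^4 - 3*h^3*k^2 - 2*h^2*k^3 - 15*h^2*k^2 - 10*h*k^3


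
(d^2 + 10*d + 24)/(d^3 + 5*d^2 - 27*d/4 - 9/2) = 4*(d + 4)/(4*d^2 - 4*d - 3)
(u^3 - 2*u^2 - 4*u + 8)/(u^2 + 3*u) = (u^3 - 2*u^2 - 4*u + 8)/(u*(u + 3))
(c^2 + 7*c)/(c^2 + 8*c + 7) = c/(c + 1)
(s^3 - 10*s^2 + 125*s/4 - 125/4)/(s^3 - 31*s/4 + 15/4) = (2*s^2 - 15*s + 25)/(2*s^2 + 5*s - 3)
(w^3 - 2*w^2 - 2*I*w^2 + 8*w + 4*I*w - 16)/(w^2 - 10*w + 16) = (w^2 - 2*I*w + 8)/(w - 8)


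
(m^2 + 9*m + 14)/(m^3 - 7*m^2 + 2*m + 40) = (m + 7)/(m^2 - 9*m + 20)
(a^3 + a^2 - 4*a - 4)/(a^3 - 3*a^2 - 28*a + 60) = (a^2 + 3*a + 2)/(a^2 - a - 30)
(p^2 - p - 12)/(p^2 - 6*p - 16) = (-p^2 + p + 12)/(-p^2 + 6*p + 16)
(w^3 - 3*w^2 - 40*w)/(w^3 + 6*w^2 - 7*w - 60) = w*(w - 8)/(w^2 + w - 12)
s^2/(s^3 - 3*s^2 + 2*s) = s/(s^2 - 3*s + 2)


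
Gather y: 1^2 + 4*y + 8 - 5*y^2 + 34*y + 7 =-5*y^2 + 38*y + 16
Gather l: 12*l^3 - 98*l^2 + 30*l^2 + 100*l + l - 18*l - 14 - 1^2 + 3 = 12*l^3 - 68*l^2 + 83*l - 12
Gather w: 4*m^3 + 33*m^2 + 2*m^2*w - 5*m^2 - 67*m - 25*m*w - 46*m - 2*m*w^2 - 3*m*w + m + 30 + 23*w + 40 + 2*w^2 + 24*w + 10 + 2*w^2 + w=4*m^3 + 28*m^2 - 112*m + w^2*(4 - 2*m) + w*(2*m^2 - 28*m + 48) + 80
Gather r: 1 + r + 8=r + 9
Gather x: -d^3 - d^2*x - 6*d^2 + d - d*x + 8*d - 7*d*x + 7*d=-d^3 - 6*d^2 + 16*d + x*(-d^2 - 8*d)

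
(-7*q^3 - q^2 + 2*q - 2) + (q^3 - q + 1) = -6*q^3 - q^2 + q - 1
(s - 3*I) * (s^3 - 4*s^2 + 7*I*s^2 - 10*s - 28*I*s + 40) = s^4 - 4*s^3 + 4*I*s^3 + 11*s^2 - 16*I*s^2 - 44*s + 30*I*s - 120*I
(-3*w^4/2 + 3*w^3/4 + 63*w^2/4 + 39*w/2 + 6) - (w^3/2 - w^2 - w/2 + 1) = -3*w^4/2 + w^3/4 + 67*w^2/4 + 20*w + 5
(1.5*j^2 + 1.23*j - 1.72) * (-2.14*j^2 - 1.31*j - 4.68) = -3.21*j^4 - 4.5972*j^3 - 4.9505*j^2 - 3.5032*j + 8.0496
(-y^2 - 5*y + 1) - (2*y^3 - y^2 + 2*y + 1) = -2*y^3 - 7*y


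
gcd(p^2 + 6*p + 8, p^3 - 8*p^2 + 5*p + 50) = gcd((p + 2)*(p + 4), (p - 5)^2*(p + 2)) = p + 2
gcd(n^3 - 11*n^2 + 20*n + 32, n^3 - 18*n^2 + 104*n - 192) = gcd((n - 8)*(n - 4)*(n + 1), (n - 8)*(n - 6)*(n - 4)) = n^2 - 12*n + 32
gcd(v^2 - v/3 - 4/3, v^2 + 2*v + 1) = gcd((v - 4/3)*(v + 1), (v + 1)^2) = v + 1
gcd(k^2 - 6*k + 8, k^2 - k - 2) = k - 2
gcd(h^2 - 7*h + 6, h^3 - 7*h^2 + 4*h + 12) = h - 6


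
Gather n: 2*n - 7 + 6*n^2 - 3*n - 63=6*n^2 - n - 70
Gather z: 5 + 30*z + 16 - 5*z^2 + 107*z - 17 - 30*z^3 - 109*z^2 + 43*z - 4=-30*z^3 - 114*z^2 + 180*z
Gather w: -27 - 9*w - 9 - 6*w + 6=-15*w - 30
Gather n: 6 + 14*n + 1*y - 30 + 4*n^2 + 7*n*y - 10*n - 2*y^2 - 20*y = 4*n^2 + n*(7*y + 4) - 2*y^2 - 19*y - 24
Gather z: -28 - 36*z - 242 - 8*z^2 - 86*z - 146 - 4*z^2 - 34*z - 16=-12*z^2 - 156*z - 432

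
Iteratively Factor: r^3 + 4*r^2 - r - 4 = (r - 1)*(r^2 + 5*r + 4) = (r - 1)*(r + 1)*(r + 4)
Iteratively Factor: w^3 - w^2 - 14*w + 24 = (w + 4)*(w^2 - 5*w + 6) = (w - 3)*(w + 4)*(w - 2)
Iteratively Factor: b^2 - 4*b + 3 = (b - 1)*(b - 3)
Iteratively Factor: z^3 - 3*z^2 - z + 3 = (z + 1)*(z^2 - 4*z + 3) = (z - 3)*(z + 1)*(z - 1)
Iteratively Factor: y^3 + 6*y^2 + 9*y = (y + 3)*(y^2 + 3*y) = y*(y + 3)*(y + 3)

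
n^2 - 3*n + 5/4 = (n - 5/2)*(n - 1/2)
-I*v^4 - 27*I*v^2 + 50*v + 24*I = (v - 6*I)*(v + I)*(v + 4*I)*(-I*v + 1)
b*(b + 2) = b^2 + 2*b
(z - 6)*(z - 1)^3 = z^4 - 9*z^3 + 21*z^2 - 19*z + 6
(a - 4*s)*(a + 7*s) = a^2 + 3*a*s - 28*s^2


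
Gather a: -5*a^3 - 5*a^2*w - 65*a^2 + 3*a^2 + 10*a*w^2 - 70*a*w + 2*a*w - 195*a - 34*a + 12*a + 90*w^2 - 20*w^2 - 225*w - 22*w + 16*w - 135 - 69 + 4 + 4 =-5*a^3 + a^2*(-5*w - 62) + a*(10*w^2 - 68*w - 217) + 70*w^2 - 231*w - 196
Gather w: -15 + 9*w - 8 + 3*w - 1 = 12*w - 24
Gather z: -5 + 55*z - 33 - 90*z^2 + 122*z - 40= -90*z^2 + 177*z - 78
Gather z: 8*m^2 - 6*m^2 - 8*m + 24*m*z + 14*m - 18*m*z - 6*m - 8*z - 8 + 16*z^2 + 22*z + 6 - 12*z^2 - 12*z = 2*m^2 + 4*z^2 + z*(6*m + 2) - 2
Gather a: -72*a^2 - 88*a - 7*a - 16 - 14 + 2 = -72*a^2 - 95*a - 28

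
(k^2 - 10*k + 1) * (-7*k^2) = -7*k^4 + 70*k^3 - 7*k^2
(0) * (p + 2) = 0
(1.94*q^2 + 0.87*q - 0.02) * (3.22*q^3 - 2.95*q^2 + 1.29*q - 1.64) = 6.2468*q^5 - 2.9216*q^4 - 0.1283*q^3 - 2.0003*q^2 - 1.4526*q + 0.0328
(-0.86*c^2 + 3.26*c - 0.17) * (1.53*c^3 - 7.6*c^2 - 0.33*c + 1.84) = -1.3158*c^5 + 11.5238*c^4 - 24.7523*c^3 - 1.3662*c^2 + 6.0545*c - 0.3128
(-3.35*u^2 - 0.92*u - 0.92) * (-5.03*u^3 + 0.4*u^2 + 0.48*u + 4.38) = 16.8505*u^5 + 3.2876*u^4 + 2.6516*u^3 - 15.4826*u^2 - 4.4712*u - 4.0296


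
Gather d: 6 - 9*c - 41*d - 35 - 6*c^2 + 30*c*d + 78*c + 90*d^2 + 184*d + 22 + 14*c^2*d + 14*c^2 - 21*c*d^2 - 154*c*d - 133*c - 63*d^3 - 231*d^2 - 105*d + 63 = 8*c^2 - 64*c - 63*d^3 + d^2*(-21*c - 141) + d*(14*c^2 - 124*c + 38) + 56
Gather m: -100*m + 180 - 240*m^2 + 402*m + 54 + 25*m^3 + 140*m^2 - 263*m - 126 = 25*m^3 - 100*m^2 + 39*m + 108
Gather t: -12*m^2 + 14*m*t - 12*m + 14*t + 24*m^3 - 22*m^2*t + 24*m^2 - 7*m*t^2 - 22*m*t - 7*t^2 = 24*m^3 + 12*m^2 - 12*m + t^2*(-7*m - 7) + t*(-22*m^2 - 8*m + 14)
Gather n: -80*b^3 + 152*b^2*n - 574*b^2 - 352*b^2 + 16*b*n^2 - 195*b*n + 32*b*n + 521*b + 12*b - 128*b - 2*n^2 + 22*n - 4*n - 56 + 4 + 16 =-80*b^3 - 926*b^2 + 405*b + n^2*(16*b - 2) + n*(152*b^2 - 163*b + 18) - 36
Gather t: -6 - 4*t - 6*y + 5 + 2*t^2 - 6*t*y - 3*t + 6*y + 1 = 2*t^2 + t*(-6*y - 7)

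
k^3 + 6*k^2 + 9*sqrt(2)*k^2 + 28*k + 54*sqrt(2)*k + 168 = (k + 6)*(k + 2*sqrt(2))*(k + 7*sqrt(2))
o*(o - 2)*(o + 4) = o^3 + 2*o^2 - 8*o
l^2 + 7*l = l*(l + 7)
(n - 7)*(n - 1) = n^2 - 8*n + 7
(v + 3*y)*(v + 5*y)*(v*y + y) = v^3*y + 8*v^2*y^2 + v^2*y + 15*v*y^3 + 8*v*y^2 + 15*y^3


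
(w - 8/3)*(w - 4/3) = w^2 - 4*w + 32/9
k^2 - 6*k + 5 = (k - 5)*(k - 1)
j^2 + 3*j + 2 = (j + 1)*(j + 2)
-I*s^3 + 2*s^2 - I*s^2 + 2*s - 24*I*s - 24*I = (s - 4*I)*(s + 6*I)*(-I*s - I)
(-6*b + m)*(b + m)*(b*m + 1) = -6*b^3*m - 5*b^2*m^2 - 6*b^2 + b*m^3 - 5*b*m + m^2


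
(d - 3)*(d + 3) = d^2 - 9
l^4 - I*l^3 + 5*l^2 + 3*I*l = l*(l - 3*I)*(l + I)^2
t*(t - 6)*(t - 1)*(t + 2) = t^4 - 5*t^3 - 8*t^2 + 12*t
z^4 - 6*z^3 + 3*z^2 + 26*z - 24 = (z - 4)*(z - 3)*(z - 1)*(z + 2)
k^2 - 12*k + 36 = (k - 6)^2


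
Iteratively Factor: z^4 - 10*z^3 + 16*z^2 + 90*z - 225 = (z + 3)*(z^3 - 13*z^2 + 55*z - 75) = (z - 3)*(z + 3)*(z^2 - 10*z + 25) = (z - 5)*(z - 3)*(z + 3)*(z - 5)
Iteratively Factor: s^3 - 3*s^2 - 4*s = (s - 4)*(s^2 + s) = (s - 4)*(s + 1)*(s)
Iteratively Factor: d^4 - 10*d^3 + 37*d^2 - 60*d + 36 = (d - 3)*(d^3 - 7*d^2 + 16*d - 12) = (d - 3)^2*(d^2 - 4*d + 4) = (d - 3)^2*(d - 2)*(d - 2)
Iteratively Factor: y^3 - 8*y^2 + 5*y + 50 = (y - 5)*(y^2 - 3*y - 10) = (y - 5)^2*(y + 2)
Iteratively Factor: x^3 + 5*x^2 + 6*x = (x)*(x^2 + 5*x + 6) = x*(x + 2)*(x + 3)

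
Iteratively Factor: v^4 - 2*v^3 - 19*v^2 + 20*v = (v + 4)*(v^3 - 6*v^2 + 5*v) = v*(v + 4)*(v^2 - 6*v + 5) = v*(v - 1)*(v + 4)*(v - 5)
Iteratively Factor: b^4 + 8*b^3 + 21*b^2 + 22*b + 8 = (b + 4)*(b^3 + 4*b^2 + 5*b + 2) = (b + 1)*(b + 4)*(b^2 + 3*b + 2) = (b + 1)*(b + 2)*(b + 4)*(b + 1)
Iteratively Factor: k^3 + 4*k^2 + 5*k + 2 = (k + 1)*(k^2 + 3*k + 2) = (k + 1)*(k + 2)*(k + 1)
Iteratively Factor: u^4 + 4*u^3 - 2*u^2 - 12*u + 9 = (u + 3)*(u^3 + u^2 - 5*u + 3) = (u - 1)*(u + 3)*(u^2 + 2*u - 3) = (u - 1)^2*(u + 3)*(u + 3)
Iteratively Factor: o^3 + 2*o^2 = (o)*(o^2 + 2*o) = o^2*(o + 2)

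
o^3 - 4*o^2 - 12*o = o*(o - 6)*(o + 2)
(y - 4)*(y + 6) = y^2 + 2*y - 24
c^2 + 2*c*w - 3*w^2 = (c - w)*(c + 3*w)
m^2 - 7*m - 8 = (m - 8)*(m + 1)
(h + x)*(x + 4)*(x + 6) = h*x^2 + 10*h*x + 24*h + x^3 + 10*x^2 + 24*x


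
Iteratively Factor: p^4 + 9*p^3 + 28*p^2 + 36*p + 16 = (p + 4)*(p^3 + 5*p^2 + 8*p + 4) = (p + 2)*(p + 4)*(p^2 + 3*p + 2) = (p + 2)^2*(p + 4)*(p + 1)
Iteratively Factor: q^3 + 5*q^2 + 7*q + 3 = (q + 3)*(q^2 + 2*q + 1) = (q + 1)*(q + 3)*(q + 1)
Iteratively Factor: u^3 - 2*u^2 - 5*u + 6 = (u - 3)*(u^2 + u - 2) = (u - 3)*(u - 1)*(u + 2)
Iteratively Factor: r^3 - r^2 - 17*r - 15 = (r + 1)*(r^2 - 2*r - 15) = (r + 1)*(r + 3)*(r - 5)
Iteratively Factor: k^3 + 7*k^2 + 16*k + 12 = (k + 2)*(k^2 + 5*k + 6) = (k + 2)*(k + 3)*(k + 2)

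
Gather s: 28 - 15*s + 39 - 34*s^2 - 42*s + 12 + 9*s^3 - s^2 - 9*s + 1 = 9*s^3 - 35*s^2 - 66*s + 80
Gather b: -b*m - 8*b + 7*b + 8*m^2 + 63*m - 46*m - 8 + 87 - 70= b*(-m - 1) + 8*m^2 + 17*m + 9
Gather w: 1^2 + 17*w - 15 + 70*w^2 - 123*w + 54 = 70*w^2 - 106*w + 40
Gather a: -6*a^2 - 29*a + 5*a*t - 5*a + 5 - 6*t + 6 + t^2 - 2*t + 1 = -6*a^2 + a*(5*t - 34) + t^2 - 8*t + 12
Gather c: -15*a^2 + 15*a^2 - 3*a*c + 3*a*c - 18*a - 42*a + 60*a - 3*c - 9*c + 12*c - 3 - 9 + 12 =0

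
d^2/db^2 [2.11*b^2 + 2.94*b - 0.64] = 4.22000000000000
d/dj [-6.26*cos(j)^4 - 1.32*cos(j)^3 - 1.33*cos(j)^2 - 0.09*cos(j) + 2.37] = (25.04*cos(j)^3 + 3.96*cos(j)^2 + 2.66*cos(j) + 0.09)*sin(j)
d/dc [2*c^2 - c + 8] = 4*c - 1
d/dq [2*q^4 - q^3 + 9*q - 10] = 8*q^3 - 3*q^2 + 9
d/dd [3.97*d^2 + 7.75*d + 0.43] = 7.94*d + 7.75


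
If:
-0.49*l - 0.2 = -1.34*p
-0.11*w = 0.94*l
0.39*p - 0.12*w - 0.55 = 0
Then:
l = 0.42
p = 0.30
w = -3.60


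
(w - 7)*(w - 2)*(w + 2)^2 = w^4 - 5*w^3 - 18*w^2 + 20*w + 56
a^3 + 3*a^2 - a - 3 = (a - 1)*(a + 1)*(a + 3)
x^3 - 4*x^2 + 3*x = x*(x - 3)*(x - 1)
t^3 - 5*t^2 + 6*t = t*(t - 3)*(t - 2)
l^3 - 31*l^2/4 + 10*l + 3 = (l - 6)*(l - 2)*(l + 1/4)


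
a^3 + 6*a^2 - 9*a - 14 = (a - 2)*(a + 1)*(a + 7)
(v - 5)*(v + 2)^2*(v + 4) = v^4 + 3*v^3 - 20*v^2 - 84*v - 80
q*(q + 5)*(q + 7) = q^3 + 12*q^2 + 35*q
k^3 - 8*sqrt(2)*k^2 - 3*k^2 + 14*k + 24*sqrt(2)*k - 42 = (k - 3)*(k - 7*sqrt(2))*(k - sqrt(2))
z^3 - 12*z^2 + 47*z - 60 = (z - 5)*(z - 4)*(z - 3)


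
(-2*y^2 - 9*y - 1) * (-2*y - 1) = 4*y^3 + 20*y^2 + 11*y + 1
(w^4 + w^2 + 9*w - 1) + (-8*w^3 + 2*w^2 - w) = w^4 - 8*w^3 + 3*w^2 + 8*w - 1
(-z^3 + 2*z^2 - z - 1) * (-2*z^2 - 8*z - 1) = 2*z^5 + 4*z^4 - 13*z^3 + 8*z^2 + 9*z + 1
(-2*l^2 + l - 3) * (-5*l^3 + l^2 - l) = 10*l^5 - 7*l^4 + 18*l^3 - 4*l^2 + 3*l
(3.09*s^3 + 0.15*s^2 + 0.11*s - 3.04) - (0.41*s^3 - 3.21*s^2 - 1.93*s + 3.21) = 2.68*s^3 + 3.36*s^2 + 2.04*s - 6.25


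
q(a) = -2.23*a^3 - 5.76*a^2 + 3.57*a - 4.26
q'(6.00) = -306.39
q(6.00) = -671.88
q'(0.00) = 3.57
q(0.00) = -4.26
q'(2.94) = -88.12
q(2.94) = -100.22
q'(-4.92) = -101.69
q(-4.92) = 104.33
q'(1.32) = -23.29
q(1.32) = -14.71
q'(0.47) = -3.32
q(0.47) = -4.09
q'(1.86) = -41.00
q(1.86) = -31.90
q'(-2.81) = -16.88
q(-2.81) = -10.29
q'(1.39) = -25.37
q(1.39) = -16.42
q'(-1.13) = 8.05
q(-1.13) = -12.43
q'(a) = -6.69*a^2 - 11.52*a + 3.57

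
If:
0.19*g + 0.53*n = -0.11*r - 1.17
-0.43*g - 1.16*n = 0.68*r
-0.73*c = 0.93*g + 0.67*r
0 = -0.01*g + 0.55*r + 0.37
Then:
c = -165.91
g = 129.02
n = -48.81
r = 1.67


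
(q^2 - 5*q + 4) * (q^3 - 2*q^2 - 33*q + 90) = q^5 - 7*q^4 - 19*q^3 + 247*q^2 - 582*q + 360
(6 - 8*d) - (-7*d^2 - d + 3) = 7*d^2 - 7*d + 3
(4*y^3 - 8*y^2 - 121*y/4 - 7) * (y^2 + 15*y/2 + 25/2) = 4*y^5 + 22*y^4 - 161*y^3/4 - 2671*y^2/8 - 3445*y/8 - 175/2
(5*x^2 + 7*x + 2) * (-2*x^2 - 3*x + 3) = -10*x^4 - 29*x^3 - 10*x^2 + 15*x + 6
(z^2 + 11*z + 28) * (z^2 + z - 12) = z^4 + 12*z^3 + 27*z^2 - 104*z - 336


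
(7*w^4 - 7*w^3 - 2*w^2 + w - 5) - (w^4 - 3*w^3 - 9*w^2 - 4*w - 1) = 6*w^4 - 4*w^3 + 7*w^2 + 5*w - 4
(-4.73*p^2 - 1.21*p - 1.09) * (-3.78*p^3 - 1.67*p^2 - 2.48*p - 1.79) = 17.8794*p^5 + 12.4729*p^4 + 17.8713*p^3 + 13.2878*p^2 + 4.8691*p + 1.9511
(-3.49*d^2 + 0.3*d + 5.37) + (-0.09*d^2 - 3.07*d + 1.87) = -3.58*d^2 - 2.77*d + 7.24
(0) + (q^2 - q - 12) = q^2 - q - 12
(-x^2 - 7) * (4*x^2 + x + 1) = -4*x^4 - x^3 - 29*x^2 - 7*x - 7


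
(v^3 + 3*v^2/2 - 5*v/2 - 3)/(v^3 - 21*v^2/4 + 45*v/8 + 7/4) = 4*(2*v^3 + 3*v^2 - 5*v - 6)/(8*v^3 - 42*v^2 + 45*v + 14)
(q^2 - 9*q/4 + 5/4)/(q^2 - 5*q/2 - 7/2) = (-4*q^2 + 9*q - 5)/(2*(-2*q^2 + 5*q + 7))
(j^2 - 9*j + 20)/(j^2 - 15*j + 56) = (j^2 - 9*j + 20)/(j^2 - 15*j + 56)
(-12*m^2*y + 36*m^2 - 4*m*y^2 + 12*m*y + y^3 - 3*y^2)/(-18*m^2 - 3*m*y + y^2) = (2*m*y - 6*m + y^2 - 3*y)/(3*m + y)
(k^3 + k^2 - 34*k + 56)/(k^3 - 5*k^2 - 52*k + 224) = (k - 2)/(k - 8)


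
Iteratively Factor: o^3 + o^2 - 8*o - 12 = (o + 2)*(o^2 - o - 6) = (o - 3)*(o + 2)*(o + 2)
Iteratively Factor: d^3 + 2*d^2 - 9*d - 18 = (d + 2)*(d^2 - 9) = (d - 3)*(d + 2)*(d + 3)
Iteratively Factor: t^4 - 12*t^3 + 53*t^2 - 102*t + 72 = (t - 3)*(t^3 - 9*t^2 + 26*t - 24) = (t - 3)*(t - 2)*(t^2 - 7*t + 12) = (t - 4)*(t - 3)*(t - 2)*(t - 3)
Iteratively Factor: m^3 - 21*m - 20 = (m + 4)*(m^2 - 4*m - 5) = (m - 5)*(m + 4)*(m + 1)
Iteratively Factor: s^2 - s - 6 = (s - 3)*(s + 2)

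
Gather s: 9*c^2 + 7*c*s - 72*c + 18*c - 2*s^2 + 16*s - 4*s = 9*c^2 - 54*c - 2*s^2 + s*(7*c + 12)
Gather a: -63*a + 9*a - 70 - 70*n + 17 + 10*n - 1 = -54*a - 60*n - 54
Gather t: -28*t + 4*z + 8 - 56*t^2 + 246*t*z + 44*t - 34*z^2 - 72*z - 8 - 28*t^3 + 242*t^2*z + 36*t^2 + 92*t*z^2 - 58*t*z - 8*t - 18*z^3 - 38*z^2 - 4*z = -28*t^3 + t^2*(242*z - 20) + t*(92*z^2 + 188*z + 8) - 18*z^3 - 72*z^2 - 72*z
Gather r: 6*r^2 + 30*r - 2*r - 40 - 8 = 6*r^2 + 28*r - 48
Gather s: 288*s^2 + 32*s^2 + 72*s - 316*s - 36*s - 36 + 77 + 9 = 320*s^2 - 280*s + 50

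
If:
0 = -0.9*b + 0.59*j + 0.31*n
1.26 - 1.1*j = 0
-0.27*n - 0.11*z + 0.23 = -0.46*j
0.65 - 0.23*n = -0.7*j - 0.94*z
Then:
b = 1.83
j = 1.15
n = 3.12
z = -0.78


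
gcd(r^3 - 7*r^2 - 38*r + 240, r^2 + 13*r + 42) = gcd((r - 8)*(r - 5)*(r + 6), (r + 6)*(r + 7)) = r + 6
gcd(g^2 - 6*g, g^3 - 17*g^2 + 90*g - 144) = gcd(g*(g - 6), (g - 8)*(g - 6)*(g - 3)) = g - 6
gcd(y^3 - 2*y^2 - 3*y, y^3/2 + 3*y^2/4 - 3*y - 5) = 1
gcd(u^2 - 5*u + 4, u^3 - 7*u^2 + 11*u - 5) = u - 1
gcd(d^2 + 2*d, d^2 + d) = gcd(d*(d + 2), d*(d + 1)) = d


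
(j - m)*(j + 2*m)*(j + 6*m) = j^3 + 7*j^2*m + 4*j*m^2 - 12*m^3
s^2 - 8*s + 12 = (s - 6)*(s - 2)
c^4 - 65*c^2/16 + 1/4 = (c - 2)*(c - 1/4)*(c + 1/4)*(c + 2)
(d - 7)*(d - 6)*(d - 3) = d^3 - 16*d^2 + 81*d - 126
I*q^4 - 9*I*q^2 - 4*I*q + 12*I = (q - 3)*(q + 2)^2*(I*q - I)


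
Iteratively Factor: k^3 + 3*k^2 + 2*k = (k)*(k^2 + 3*k + 2) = k*(k + 2)*(k + 1)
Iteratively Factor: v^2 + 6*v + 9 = (v + 3)*(v + 3)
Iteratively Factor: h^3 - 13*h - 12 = (h - 4)*(h^2 + 4*h + 3) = (h - 4)*(h + 3)*(h + 1)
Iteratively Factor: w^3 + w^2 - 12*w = (w)*(w^2 + w - 12) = w*(w - 3)*(w + 4)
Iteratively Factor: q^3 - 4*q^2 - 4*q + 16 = (q - 4)*(q^2 - 4) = (q - 4)*(q + 2)*(q - 2)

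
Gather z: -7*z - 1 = -7*z - 1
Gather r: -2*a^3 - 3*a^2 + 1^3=-2*a^3 - 3*a^2 + 1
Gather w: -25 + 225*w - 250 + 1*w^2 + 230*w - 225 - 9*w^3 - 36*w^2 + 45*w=-9*w^3 - 35*w^2 + 500*w - 500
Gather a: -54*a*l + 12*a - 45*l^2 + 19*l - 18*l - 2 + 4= a*(12 - 54*l) - 45*l^2 + l + 2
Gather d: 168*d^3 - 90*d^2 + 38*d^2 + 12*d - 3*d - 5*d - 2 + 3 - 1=168*d^3 - 52*d^2 + 4*d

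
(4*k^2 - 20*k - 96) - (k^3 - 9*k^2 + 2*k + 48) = -k^3 + 13*k^2 - 22*k - 144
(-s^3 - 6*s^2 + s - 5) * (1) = -s^3 - 6*s^2 + s - 5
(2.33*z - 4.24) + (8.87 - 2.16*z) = 0.17*z + 4.63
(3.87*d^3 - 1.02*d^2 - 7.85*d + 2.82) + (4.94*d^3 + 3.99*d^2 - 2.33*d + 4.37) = 8.81*d^3 + 2.97*d^2 - 10.18*d + 7.19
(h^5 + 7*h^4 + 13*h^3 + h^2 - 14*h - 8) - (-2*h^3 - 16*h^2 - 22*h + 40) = h^5 + 7*h^4 + 15*h^3 + 17*h^2 + 8*h - 48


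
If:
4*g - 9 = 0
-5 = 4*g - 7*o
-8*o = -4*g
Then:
No Solution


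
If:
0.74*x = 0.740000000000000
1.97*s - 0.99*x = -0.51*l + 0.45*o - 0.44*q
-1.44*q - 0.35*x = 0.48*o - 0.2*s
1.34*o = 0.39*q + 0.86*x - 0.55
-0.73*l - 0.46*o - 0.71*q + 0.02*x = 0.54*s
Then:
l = -0.39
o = 0.17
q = -0.20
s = 0.69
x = 1.00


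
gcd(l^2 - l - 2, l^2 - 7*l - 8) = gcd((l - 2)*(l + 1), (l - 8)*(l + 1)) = l + 1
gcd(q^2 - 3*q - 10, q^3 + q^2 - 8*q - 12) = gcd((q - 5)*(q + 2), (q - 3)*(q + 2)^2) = q + 2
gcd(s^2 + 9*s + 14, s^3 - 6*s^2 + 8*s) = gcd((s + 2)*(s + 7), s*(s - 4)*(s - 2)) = 1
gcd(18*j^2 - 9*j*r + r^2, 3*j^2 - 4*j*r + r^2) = -3*j + r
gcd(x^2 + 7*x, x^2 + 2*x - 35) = x + 7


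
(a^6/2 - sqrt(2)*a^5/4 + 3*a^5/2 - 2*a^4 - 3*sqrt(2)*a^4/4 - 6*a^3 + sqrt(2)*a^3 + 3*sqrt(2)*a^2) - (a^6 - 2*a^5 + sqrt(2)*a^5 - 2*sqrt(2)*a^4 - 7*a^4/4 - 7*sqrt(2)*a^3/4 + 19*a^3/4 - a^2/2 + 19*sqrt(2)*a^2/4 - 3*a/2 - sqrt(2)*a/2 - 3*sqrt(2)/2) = -a^6/2 - 5*sqrt(2)*a^5/4 + 7*a^5/2 - a^4/4 + 5*sqrt(2)*a^4/4 - 43*a^3/4 + 11*sqrt(2)*a^3/4 - 7*sqrt(2)*a^2/4 + a^2/2 + sqrt(2)*a/2 + 3*a/2 + 3*sqrt(2)/2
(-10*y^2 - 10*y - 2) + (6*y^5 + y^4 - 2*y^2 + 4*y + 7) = 6*y^5 + y^4 - 12*y^2 - 6*y + 5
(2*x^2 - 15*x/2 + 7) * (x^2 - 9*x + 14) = 2*x^4 - 51*x^3/2 + 205*x^2/2 - 168*x + 98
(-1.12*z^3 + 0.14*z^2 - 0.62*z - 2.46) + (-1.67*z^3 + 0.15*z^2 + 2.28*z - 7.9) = -2.79*z^3 + 0.29*z^2 + 1.66*z - 10.36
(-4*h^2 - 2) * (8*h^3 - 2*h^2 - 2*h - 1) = -32*h^5 + 8*h^4 - 8*h^3 + 8*h^2 + 4*h + 2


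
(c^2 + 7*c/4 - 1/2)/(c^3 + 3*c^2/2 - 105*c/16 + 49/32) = 8*(c + 2)/(8*c^2 + 14*c - 49)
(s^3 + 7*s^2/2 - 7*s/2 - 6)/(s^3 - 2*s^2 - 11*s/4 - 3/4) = 2*(-2*s^3 - 7*s^2 + 7*s + 12)/(-4*s^3 + 8*s^2 + 11*s + 3)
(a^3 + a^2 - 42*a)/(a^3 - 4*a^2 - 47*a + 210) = a/(a - 5)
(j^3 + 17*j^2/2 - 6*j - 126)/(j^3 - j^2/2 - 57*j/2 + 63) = (j + 6)/(j - 3)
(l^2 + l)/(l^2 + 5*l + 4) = l/(l + 4)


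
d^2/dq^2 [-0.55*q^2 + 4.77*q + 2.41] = -1.10000000000000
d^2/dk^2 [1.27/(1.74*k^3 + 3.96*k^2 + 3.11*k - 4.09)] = (-(13.2588*k + 10.0584)*(1.74*k^3 + 3.96*k^2 + 3.11*k - 4.09) + 1.27*(5.22*k^2 + 7.92*k + 3.11)*(10.44*k^2 + 15.84*k + 6.22))/(1.74*k^3 + 3.96*k^2 + 3.11*k - 4.09)^3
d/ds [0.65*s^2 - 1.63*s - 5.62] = 1.3*s - 1.63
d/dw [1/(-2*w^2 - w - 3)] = (4*w + 1)/(2*w^2 + w + 3)^2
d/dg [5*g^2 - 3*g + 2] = 10*g - 3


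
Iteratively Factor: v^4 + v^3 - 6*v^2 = (v)*(v^3 + v^2 - 6*v) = v*(v + 3)*(v^2 - 2*v) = v*(v - 2)*(v + 3)*(v)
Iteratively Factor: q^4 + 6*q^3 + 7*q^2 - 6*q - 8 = (q + 2)*(q^3 + 4*q^2 - q - 4) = (q + 2)*(q + 4)*(q^2 - 1) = (q - 1)*(q + 2)*(q + 4)*(q + 1)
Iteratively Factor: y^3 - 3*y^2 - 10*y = (y - 5)*(y^2 + 2*y) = (y - 5)*(y + 2)*(y)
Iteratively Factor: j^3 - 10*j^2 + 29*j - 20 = (j - 4)*(j^2 - 6*j + 5) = (j - 4)*(j - 1)*(j - 5)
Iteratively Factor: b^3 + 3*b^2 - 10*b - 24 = (b + 4)*(b^2 - b - 6) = (b - 3)*(b + 4)*(b + 2)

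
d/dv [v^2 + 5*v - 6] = 2*v + 5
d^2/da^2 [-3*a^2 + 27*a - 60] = -6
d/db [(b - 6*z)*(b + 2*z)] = 2*b - 4*z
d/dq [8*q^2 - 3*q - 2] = 16*q - 3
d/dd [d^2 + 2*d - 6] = 2*d + 2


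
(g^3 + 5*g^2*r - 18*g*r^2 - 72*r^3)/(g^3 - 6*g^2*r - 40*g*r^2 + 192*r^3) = (-g - 3*r)/(-g + 8*r)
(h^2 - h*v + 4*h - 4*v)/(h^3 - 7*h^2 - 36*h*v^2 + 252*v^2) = (h^2 - h*v + 4*h - 4*v)/(h^3 - 7*h^2 - 36*h*v^2 + 252*v^2)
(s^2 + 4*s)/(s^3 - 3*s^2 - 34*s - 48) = s*(s + 4)/(s^3 - 3*s^2 - 34*s - 48)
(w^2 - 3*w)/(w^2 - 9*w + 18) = w/(w - 6)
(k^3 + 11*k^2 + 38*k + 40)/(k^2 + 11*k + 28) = (k^2 + 7*k + 10)/(k + 7)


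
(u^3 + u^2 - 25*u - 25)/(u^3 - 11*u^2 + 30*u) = (u^2 + 6*u + 5)/(u*(u - 6))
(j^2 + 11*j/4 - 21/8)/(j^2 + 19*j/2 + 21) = (j - 3/4)/(j + 6)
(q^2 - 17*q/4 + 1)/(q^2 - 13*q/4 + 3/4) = (q - 4)/(q - 3)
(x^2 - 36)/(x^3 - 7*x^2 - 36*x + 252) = 1/(x - 7)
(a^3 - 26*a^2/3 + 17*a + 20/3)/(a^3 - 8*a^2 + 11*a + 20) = (a + 1/3)/(a + 1)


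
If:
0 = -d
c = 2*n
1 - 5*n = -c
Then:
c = 2/3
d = 0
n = 1/3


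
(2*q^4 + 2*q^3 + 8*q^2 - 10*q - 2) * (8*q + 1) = 16*q^5 + 18*q^4 + 66*q^3 - 72*q^2 - 26*q - 2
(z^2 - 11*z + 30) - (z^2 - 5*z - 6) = 36 - 6*z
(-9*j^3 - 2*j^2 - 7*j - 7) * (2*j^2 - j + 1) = -18*j^5 + 5*j^4 - 21*j^3 - 9*j^2 - 7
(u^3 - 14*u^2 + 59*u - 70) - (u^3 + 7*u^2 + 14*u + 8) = -21*u^2 + 45*u - 78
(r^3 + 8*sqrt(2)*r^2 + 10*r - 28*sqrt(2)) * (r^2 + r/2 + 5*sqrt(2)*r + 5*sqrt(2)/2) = r^5 + r^4/2 + 13*sqrt(2)*r^4 + 13*sqrt(2)*r^3/2 + 90*r^3 + 22*sqrt(2)*r^2 + 45*r^2 - 280*r + 11*sqrt(2)*r - 140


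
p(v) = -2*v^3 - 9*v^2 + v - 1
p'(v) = -6*v^2 - 18*v + 1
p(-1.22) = -11.98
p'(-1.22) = 14.03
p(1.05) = -12.19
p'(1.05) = -24.52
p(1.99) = -50.41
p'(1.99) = -58.58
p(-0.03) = -1.04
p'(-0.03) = 1.53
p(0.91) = -9.05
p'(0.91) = -20.35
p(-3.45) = -29.45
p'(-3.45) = -8.32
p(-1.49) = -15.86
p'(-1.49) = 14.50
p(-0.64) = -4.80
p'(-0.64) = 10.06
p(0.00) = -1.00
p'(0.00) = 1.00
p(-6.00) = 101.00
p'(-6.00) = -107.00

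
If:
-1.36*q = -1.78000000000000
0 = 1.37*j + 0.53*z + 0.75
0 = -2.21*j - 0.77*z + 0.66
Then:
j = 7.97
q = 1.31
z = -22.01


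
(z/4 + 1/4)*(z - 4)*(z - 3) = z^3/4 - 3*z^2/2 + 5*z/4 + 3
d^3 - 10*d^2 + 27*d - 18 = (d - 6)*(d - 3)*(d - 1)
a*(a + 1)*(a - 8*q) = a^3 - 8*a^2*q + a^2 - 8*a*q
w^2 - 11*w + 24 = (w - 8)*(w - 3)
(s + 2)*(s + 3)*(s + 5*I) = s^3 + 5*s^2 + 5*I*s^2 + 6*s + 25*I*s + 30*I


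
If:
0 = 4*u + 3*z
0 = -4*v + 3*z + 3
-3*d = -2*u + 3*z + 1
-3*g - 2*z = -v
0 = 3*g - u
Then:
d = -31/12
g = -3/8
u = -9/8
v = 15/8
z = 3/2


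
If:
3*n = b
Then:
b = 3*n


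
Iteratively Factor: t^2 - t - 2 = (t - 2)*(t + 1)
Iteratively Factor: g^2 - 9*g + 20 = (g - 4)*(g - 5)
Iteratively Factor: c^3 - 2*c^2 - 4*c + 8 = (c - 2)*(c^2 - 4) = (c - 2)^2*(c + 2)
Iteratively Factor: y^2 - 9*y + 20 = (y - 4)*(y - 5)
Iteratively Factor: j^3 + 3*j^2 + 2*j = (j)*(j^2 + 3*j + 2) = j*(j + 1)*(j + 2)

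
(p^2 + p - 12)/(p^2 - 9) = (p + 4)/(p + 3)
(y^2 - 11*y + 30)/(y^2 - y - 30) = (y - 5)/(y + 5)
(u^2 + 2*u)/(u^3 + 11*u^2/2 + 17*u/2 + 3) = 2*u/(2*u^2 + 7*u + 3)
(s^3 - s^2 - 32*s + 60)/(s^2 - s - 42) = (s^2 - 7*s + 10)/(s - 7)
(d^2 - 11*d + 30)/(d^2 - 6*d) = (d - 5)/d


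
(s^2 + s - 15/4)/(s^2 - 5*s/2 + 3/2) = (s + 5/2)/(s - 1)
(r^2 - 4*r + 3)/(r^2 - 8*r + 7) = (r - 3)/(r - 7)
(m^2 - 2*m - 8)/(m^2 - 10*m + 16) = (m^2 - 2*m - 8)/(m^2 - 10*m + 16)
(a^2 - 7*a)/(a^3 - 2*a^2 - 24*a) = (7 - a)/(-a^2 + 2*a + 24)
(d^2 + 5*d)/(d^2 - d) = (d + 5)/(d - 1)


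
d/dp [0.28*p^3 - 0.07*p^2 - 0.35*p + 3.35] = 0.84*p^2 - 0.14*p - 0.35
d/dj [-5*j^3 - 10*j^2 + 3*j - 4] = -15*j^2 - 20*j + 3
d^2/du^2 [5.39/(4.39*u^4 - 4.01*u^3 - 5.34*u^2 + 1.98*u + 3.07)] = ((-283.9452*u^2 + 129.6834*u + 57.5652)*(4.39*u^4 - 4.01*u^3 - 5.34*u^2 + 1.98*u + 3.07) + 5.39*(17.56*u^3 - 12.03*u^2 - 10.68*u + 1.98)*(35.12*u^3 - 24.06*u^2 - 21.36*u + 3.96))/(4.39*u^4 - 4.01*u^3 - 5.34*u^2 + 1.98*u + 3.07)^3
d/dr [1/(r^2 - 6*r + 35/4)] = 32*(3 - r)/(4*r^2 - 24*r + 35)^2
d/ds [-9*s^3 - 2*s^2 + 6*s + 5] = -27*s^2 - 4*s + 6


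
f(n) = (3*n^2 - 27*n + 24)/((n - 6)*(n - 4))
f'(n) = (6*n - 27)/((n - 6)*(n - 4)) - (3*n^2 - 27*n + 24)/((n - 6)*(n - 4)^2) - (3*n^2 - 27*n + 24)/((n - 6)^2*(n - 4))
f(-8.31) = 2.59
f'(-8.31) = -0.05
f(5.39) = 40.54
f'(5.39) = 31.00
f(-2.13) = 1.91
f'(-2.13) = -0.25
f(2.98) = -9.68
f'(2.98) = -15.66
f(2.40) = -4.08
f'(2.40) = -5.87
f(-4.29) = 2.29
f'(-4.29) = -0.12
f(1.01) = -0.01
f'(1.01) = -1.41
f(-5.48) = 2.41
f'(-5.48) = -0.09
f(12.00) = 2.75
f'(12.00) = 0.14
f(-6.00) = 2.45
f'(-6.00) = -0.08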